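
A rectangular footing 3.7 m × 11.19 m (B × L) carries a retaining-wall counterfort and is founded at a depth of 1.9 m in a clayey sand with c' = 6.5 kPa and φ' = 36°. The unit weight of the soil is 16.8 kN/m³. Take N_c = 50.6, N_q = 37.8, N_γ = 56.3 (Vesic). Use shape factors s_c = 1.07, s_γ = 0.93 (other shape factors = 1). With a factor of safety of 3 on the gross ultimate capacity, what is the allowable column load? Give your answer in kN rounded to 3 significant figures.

P_all ≈ 44000 kN

Overburden at base level: q = 16.8 × 1.9 = 31.92 kPa.
Cohesion term c·N_c·s_c = 6.5 × 50.6 × 1.07 = 351.92 kPa; surcharge term q·N_q = 31.92 × 37.8 = 1206.6 kPa; self-weight term 0.5·γ·B·N_γ·s_γ = 0.5 × 16.8 × 3.7 × 56.3 × 0.93 = 1627.3 kPa.
q_ult = 351.92 + 1206.6 + 1627.3 = 3185.8 kPa.
Gross allowable pressure q_all = 3185.8 / 3 = 1061.9 kPa.
Footing area = 41.403 m², so allowable column load = 1061.9 × 41.403 = 43967 kN.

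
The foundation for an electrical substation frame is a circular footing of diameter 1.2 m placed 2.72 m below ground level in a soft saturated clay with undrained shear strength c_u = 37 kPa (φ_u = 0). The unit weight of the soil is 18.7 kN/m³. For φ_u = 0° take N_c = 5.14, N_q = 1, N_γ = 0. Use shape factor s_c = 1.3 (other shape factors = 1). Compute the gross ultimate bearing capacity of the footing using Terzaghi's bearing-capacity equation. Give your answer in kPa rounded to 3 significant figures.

q_ult ≈ 298 kPa

Effective surcharge at the founding depth q = γ·D_f = 18.7 × 2.72 = 50.864 kPa.
q_ult = c·N_c·s_c + q·N_q
     = 37 × 5.14 × 1.3 + 50.864 × 1
     = 247.23 + 50.864 = 298.1 kPa.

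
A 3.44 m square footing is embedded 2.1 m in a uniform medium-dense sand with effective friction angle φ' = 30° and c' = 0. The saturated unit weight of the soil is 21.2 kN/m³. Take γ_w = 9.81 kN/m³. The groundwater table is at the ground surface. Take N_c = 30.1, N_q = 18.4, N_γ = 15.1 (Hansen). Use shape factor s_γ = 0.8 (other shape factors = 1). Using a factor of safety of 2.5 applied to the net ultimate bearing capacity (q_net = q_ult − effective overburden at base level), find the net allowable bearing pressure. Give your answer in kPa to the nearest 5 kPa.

Water table at ground surface, so effective unit weight γ' = 21.2 − 9.81 = 11.39 kN/m³ is used throughout; overburden q = 11.39 × 2.1 = 23.919 kPa; the same γ' applies in the ½γBN_γ term.
Surcharge term q·N_q = 23.919 × 18.4 = 440.11 kPa; self-weight term 0.5·γ·B·N_γ·s_γ = 0.5 × 11.39 × 3.44 × 15.1 × 0.8 = 236.66 kPa.
q_ult = 440.11 + 236.66 = 676.77 kPa.
Net ultimate: q_net = 676.77 − 23.919 = 652.85 kPa.
q_all(net) = 652.85 / 2.5 = 261.14 kPa.

q_all(net) ≈ 260 kPa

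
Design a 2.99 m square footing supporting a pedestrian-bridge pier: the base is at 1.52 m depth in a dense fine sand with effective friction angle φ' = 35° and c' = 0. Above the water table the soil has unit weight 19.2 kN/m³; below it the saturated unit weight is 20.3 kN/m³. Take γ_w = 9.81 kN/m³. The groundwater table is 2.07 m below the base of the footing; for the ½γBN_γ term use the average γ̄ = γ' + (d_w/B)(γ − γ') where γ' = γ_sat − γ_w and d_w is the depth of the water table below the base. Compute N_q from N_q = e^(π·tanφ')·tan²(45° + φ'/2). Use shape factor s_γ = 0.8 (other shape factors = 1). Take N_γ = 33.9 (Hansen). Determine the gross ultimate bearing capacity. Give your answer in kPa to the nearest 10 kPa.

tan35° = 0.7002, so N_q = e^(π×0.7002)·tan²(62.5°) = 9.023 × 3.69 = 33.3.
Effective surcharge at the founding depth q = γ·D_f = 19.2 × 1.52 = 29.184 kPa.
With d_w = 2.07 m < B, γ̄ = 10.49 + (2.07/2.99) × (19.2 − 10.49) = 16.52 kN/m³.
q_ult = q·N_q + 0.5·γ·B·N_γ·s_γ
     = 29.184 × 33.296 + 0.5 × 16.52 × 2.99 × 33.9 × 0.8
     = 971.71 + 669.79 = 1641.5 kPa.

q_ult ≈ 1640 kPa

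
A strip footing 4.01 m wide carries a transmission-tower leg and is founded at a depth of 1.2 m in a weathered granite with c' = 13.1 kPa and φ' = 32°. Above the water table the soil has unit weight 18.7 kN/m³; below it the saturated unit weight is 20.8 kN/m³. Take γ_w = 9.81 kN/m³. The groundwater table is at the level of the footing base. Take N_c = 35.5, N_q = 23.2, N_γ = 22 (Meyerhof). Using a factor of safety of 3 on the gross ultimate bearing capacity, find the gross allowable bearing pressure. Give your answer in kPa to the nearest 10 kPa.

q_all ≈ 490 kPa

q = γ·D_f = 18.7 × 1.2 = 22.44 kPa.
For the ½γBN_γ term take γ' = 20.8 − 9.81 = 10.99 kN/m³ (soil below base is submerged).
c·N_c = 13.1 × 35.5 = 465.05 kPa
q·N_q = 22.44 × 23.2 = 520.61 kPa
0.5·γ·B·N_γ = 0.5 × 10.99 × 4.01 × 22 = 484.77 kPa
q_ult = 465.05 + 520.61 + 484.77 = 1470.4 kPa.
q_all = 1470.4 / 3 = 490.14 kPa.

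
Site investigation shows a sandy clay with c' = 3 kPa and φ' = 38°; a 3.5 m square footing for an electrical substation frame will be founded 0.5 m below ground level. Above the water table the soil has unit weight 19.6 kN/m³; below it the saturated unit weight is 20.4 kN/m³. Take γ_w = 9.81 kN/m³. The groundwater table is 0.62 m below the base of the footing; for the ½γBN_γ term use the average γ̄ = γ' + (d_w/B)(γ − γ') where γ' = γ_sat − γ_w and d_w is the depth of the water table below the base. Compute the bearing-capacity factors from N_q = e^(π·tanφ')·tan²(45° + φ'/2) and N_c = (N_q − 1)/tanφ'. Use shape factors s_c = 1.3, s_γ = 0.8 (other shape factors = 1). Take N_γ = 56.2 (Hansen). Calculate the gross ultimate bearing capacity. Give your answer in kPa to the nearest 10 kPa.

q_ult ≈ 1680 kPa

tan38° = 0.7813, so N_q = e^(π×0.7813)·tan²(64°) = 11.64 × 4.204 = 48.93.
N_c = (48.93 − 1)/tan38° = 61.35.
Overburden at base level: q = 19.6 × 0.5 = 9.8 kPa.
The water table is 0.62 m below the base (< B = 3.5 m), so the ½γBN_γ term uses γ̄ = γ' + (d_w/B)(γ − γ') = 10.59 + (0.62/3.5)(19.6 − 10.59) = 12.186 kN/m³.
Cohesion term c·N_c·s_c = 3 × 61.352 × 1.3 = 239.27 kPa; surcharge term q·N_q = 9.8 × 48.933 = 479.55 kPa; self-weight term 0.5·γ·B·N_γ·s_γ = 0.5 × 12.186 × 3.5 × 56.2 × 0.8 = 958.8 kPa.
q_ult = 239.27 + 479.55 + 958.8 = 1677.6 kPa.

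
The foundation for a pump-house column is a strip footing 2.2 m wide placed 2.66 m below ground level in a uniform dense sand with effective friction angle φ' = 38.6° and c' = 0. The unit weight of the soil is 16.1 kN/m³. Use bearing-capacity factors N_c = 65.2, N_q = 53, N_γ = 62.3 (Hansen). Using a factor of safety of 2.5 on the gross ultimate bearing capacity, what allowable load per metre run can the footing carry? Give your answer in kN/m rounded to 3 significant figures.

Effective surcharge at the founding depth q = γ·D_f = 16.1 × 2.66 = 42.826 kPa.
q_ult = q·N_q + 0.5·γ·B·N_γ
     = 42.826 × 53 + 0.5 × 16.1 × 2.2 × 62.3
     = 2269.8 + 1103.3 = 3373.1 kPa.
Gross allowable pressure q_all = 3373.1 / 2.5 = 1349.2 kPa.
Allowable wall load = q_all × B = 1349.2 × 2.2 = 2968.3 kN per metre run.

≈ 2970 kN/m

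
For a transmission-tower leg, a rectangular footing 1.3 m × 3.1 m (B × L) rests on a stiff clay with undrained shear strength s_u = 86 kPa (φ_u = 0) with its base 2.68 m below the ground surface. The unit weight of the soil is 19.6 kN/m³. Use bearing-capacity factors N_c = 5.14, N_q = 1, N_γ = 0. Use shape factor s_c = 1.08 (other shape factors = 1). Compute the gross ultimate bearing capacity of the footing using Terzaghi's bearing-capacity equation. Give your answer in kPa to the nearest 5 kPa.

q = γ·D_f = 19.6 × 2.68 = 52.528 kPa.
c·N_c·s_c = 86 × 5.14 × 1.08 = 477.4 kPa
q·N_q = 52.528 × 1 = 52.528 kPa
q_ult = 477.4 + 52.528 = 529.93 kPa.

q_ult ≈ 530 kPa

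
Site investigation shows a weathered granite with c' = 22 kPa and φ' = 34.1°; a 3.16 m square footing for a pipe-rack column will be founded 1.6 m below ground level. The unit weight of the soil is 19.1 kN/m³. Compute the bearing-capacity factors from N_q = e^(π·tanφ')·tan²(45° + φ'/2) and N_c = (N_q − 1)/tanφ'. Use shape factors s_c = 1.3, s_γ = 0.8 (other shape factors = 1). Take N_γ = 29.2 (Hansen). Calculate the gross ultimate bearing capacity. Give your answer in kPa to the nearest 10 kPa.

q_ult ≈ 2830 kPa

tan34.1° = 0.6771, so N_q = e^(π×0.6771)·tan²(62.05°) = 8.39 × 3.552 = 29.8.
N_c = (29.8 − 1)/tan34.1° = 42.54.
Overburden at base level: q = 19.1 × 1.6 = 30.56 kPa.
Cohesion term c·N_c·s_c = 22 × 42.539 × 1.3 = 1216.6 kPa; surcharge term q·N_q = 30.56 × 29.801 = 910.72 kPa; self-weight term 0.5·γ·B·N_γ·s_γ = 0.5 × 19.1 × 3.16 × 29.2 × 0.8 = 704.96 kPa.
q_ult = 1216.6 + 910.72 + 704.96 = 2832.3 kPa.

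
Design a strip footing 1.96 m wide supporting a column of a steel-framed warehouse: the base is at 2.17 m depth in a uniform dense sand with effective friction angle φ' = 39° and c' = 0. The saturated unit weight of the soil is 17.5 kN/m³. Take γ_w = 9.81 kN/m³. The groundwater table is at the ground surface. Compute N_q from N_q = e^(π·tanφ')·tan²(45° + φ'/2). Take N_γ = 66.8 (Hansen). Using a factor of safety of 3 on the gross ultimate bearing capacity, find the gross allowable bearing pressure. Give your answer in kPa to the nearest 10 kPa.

N_q = e^(π·tan39°)·tan²(64.5°) = 55.96.
Water table at ground surface, so effective unit weight γ' = 17.5 − 9.81 = 7.69 kN/m³ is used throughout; overburden q = 7.69 × 2.17 = 16.687 kPa; the same γ' applies in the ½γBN_γ term.
Surcharge term q·N_q = 16.687 × 55.957 = 933.78 kPa; self-weight term 0.5·γ·B·N_γ = 0.5 × 7.69 × 1.96 × 66.8 = 503.42 kPa.
q_ult = 933.78 + 503.42 = 1437.2 kPa.
q_all = 1437.2 / 3 = 479.07 kPa.

q_all ≈ 480 kPa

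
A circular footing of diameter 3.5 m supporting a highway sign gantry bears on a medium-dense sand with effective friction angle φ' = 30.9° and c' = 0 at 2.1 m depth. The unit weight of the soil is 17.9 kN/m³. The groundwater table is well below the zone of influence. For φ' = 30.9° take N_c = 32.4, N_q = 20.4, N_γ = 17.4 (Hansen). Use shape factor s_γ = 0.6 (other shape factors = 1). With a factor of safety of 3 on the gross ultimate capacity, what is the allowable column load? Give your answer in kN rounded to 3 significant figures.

Effective surcharge at the founding depth q = γ·D_f = 17.9 × 2.1 = 37.59 kPa.
q_ult = q·N_q + 0.5·γ·B·N_γ·s_γ
     = 37.59 × 20.4 + 0.5 × 17.9 × 3.5 × 17.4 × 0.6
     = 766.84 + 327.03 = 1093.9 kPa.
Gross allowable pressure q_all = 1093.9 / 3 = 364.62 kPa.
Footing area = 9.6211 m², so allowable column load = 364.62 × 9.6211 = 3508.1 kN.

P_all ≈ 3510 kN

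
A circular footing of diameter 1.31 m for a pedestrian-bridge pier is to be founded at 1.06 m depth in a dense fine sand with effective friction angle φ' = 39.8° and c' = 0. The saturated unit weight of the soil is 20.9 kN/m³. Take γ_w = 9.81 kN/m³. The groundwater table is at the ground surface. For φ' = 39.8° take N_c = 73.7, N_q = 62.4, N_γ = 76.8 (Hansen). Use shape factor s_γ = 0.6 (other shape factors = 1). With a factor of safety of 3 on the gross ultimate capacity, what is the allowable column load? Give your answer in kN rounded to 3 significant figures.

P_all ≈ 480 kN

γ' = 20.9 − 9.81 = 11.09 kN/m³ (submerged throughout). q = 11.09 × 1.06 = 11.755 kPa; the same γ' applies in the ½γBN_γ term.
q·N_q = 11.755 × 62.4 = 733.54 kPa
0.5·γ·B·N_γ·s_γ = 0.5 × 11.09 × 1.31 × 76.8 × 0.6 = 334.72 kPa
q_ult = 733.54 + 334.72 = 1068.3 kPa.
Gross allowable pressure q_all = 1068.3 / 3 = 356.09 kPa.
Footing area = 1.3478 m², so allowable column load = 356.09 × 1.3478 = 479.93 kN.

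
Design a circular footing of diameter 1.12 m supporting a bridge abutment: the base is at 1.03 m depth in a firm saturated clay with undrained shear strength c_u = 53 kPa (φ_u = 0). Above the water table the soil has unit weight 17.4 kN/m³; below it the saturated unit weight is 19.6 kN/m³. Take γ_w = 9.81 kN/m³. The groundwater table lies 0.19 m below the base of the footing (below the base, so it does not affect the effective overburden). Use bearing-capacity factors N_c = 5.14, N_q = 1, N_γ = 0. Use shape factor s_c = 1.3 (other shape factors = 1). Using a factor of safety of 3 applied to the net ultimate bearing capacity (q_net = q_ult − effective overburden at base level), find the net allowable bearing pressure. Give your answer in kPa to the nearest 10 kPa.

q_all(net) ≈ 120 kPa

Effective surcharge at the founding depth q = γ·D_f = 17.4 × 1.03 = 17.922 kPa.
q_ult = c·N_c·s_c + q·N_q
     = 53 × 5.14 × 1.3 + 17.922 × 1
     = 354.15 + 17.922 = 372.07 kPa.
Net ultimate: q_net = 372.07 − 17.922 = 354.15 kPa.
q_all(net) = 354.15 / 3 = 118.05 kPa.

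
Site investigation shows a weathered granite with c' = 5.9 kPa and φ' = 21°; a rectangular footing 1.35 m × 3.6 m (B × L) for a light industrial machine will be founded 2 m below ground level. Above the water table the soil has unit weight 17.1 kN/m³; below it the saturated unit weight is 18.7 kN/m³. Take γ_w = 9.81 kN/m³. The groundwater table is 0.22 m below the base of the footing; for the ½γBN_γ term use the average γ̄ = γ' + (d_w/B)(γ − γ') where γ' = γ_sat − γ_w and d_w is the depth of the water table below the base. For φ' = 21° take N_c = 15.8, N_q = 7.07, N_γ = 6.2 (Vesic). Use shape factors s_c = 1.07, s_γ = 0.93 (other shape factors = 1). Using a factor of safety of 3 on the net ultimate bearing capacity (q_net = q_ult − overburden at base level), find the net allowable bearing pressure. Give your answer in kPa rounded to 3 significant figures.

Effective surcharge at the founding depth q = γ·D_f = 17.1 × 2 = 34.2 kPa.
With d_w = 0.22 m < B, γ̄ = 8.89 + (0.22/1.35) × (17.1 − 8.89) = 10.228 kN/m³.
q_ult = c·N_c·s_c + q·N_q + 0.5·γ·B·N_γ·s_γ
     = 5.9 × 15.8 × 1.07 + 34.2 × 7.07 + 0.5 × 10.228 × 1.35 × 6.2 × 0.93
     = 99.745 + 241.79 + 39.808 = 381.35 kPa.
q_net = 381.35 − 34.2 = 347.15 kPa.
q_all(net) = 347.15 / 3 = 115.72 kPa.

q_all(net) ≈ 116 kPa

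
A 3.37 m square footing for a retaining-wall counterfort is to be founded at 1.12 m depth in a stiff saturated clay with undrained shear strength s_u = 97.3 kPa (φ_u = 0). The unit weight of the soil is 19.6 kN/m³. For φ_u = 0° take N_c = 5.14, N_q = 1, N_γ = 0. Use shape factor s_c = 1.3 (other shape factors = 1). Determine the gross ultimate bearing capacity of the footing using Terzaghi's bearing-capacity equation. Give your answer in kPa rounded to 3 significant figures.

q_ult ≈ 672 kPa

q = γ·D_f = 19.6 × 1.12 = 21.952 kPa.
c·N_c·s_c = 97.3 × 5.14 × 1.3 = 650.16 kPa
q·N_q = 21.952 × 1 = 21.952 kPa
q_ult = 650.16 + 21.952 = 672.11 kPa.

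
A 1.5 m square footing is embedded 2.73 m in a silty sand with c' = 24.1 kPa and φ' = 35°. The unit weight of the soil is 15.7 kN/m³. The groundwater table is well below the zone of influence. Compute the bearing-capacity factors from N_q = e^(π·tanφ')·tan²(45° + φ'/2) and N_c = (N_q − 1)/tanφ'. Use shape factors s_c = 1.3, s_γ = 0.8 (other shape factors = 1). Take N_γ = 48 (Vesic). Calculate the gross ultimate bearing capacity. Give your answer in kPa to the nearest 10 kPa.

tan35° = 0.7002, so N_q = e^(π×0.7002)·tan²(62.5°) = 9.023 × 3.69 = 33.3.
N_c = (33.3 − 1)/tan35° = 46.12.
Effective surcharge at the founding depth q = γ·D_f = 15.7 × 2.73 = 42.861 kPa.
q_ult = c·N_c·s_c + q·N_q + 0.5·γ·B·N_γ·s_γ
     = 24.1 × 46.124 × 1.3 + 42.861 × 33.296 + 0.5 × 15.7 × 1.5 × 48 × 0.8
     = 1445.1 + 1427.1 + 452.16 = 3324.3 kPa.

q_ult ≈ 3320 kPa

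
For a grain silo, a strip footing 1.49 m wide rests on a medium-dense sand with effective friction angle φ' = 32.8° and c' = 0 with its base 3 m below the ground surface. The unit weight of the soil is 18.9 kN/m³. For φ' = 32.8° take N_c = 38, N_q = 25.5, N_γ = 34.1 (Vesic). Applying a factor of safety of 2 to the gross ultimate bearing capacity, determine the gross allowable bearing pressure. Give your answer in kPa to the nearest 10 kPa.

q_all ≈ 960 kPa

Overburden at base level: q = 18.9 × 3 = 56.7 kPa.
Surcharge term q·N_q = 56.7 × 25.5 = 1445.8 kPa; self-weight term 0.5·γ·B·N_γ = 0.5 × 18.9 × 1.49 × 34.1 = 480.15 kPa.
q_ult = 1445.8 + 480.15 = 1926 kPa.
q_all = q_ult / FS = 1926 / 2 = 963 kPa.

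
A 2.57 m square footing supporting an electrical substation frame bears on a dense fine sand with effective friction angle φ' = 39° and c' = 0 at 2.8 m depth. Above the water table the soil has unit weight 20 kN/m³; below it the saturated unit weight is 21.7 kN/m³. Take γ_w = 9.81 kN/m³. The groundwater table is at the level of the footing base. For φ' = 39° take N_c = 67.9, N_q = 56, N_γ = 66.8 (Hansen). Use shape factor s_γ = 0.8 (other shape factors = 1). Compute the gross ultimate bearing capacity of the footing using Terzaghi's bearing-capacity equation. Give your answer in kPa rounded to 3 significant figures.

q = γ·D_f = 20 × 2.8 = 56 kPa.
For the ½γBN_γ term take γ' = 21.7 − 9.81 = 11.89 kN/m³ (soil below base is submerged).
q·N_q = 56 × 56 = 3136 kPa
0.5·γ·B·N_γ·s_γ = 0.5 × 11.89 × 2.57 × 66.8 × 0.8 = 816.49 kPa
q_ult = 3136 + 816.49 = 3952.5 kPa.

q_ult ≈ 3950 kPa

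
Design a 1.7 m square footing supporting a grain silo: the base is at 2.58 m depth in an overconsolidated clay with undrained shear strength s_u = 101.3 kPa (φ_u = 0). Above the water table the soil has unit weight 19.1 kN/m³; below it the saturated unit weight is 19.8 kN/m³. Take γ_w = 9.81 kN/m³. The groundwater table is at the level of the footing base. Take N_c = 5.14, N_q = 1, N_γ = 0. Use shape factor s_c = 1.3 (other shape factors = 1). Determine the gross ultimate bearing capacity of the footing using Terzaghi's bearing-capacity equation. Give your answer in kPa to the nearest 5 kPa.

q_ult ≈ 725 kPa

Effective surcharge at the founding depth q = γ·D_f = 19.1 × 2.58 = 49.278 kPa.
q_ult = c·N_c·s_c + q·N_q
     = 101.3 × 5.14 × 1.3 + 49.278 × 1
     = 676.89 + 49.278 = 726.16 kPa.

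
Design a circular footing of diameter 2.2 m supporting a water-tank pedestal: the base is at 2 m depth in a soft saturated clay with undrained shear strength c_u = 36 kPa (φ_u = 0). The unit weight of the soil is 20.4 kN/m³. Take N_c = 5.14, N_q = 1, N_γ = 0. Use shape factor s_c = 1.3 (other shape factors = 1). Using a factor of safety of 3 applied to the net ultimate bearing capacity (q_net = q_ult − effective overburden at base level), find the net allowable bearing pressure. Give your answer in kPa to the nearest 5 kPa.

q = γ·D_f = 20.4 × 2 = 40.8 kPa.
c·N_c·s_c = 36 × 5.14 × 1.3 = 240.55 kPa
q·N_q = 40.8 × 1 = 40.8 kPa
q_ult = 240.55 + 40.8 = 281.35 kPa.
Net ultimate: q_net = 281.35 − 40.8 = 240.55 kPa.
q_all(net) = 240.55 / 3 = 80.184 kPa.

q_all(net) ≈ 80 kPa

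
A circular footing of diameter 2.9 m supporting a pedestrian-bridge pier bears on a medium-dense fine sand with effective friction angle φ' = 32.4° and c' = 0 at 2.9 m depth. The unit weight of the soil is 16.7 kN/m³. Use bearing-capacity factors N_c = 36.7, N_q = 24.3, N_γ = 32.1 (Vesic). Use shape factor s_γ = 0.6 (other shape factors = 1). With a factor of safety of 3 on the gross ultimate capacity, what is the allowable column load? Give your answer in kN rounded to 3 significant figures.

P_all ≈ 3620 kN

Overburden at base level: q = 16.7 × 2.9 = 48.43 kPa.
Surcharge term q·N_q = 48.43 × 24.3 = 1176.8 kPa; self-weight term 0.5·γ·B·N_γ·s_γ = 0.5 × 16.7 × 2.9 × 32.1 × 0.6 = 466.38 kPa.
q_ult = 1176.8 + 466.38 = 1643.2 kPa.
Gross allowable pressure q_all = 1643.2 / 3 = 547.74 kPa.
Footing area = 6.6052 m², so allowable column load = 547.74 × 6.6052 = 3618 kN.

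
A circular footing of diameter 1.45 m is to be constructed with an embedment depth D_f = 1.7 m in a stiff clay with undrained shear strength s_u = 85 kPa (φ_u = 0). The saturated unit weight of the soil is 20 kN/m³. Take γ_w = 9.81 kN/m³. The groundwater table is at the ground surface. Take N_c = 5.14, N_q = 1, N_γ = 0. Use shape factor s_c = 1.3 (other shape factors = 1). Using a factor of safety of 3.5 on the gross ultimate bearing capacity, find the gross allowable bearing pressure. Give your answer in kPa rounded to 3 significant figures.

Water table at ground surface, so effective unit weight γ' = 20 − 9.81 = 10.19 kN/m³ is used throughout; overburden q = 10.19 × 1.7 = 17.323 kPa.
Cohesion term c·N_c·s_c = 85 × 5.14 × 1.3 = 567.97 kPa; surcharge term q·N_q = 17.323 × 1 = 17.323 kPa.
q_ult = 567.97 + 17.323 = 585.29 kPa.
q_all = 585.29 / 3.5 = 167.23 kPa.

q_all ≈ 167 kPa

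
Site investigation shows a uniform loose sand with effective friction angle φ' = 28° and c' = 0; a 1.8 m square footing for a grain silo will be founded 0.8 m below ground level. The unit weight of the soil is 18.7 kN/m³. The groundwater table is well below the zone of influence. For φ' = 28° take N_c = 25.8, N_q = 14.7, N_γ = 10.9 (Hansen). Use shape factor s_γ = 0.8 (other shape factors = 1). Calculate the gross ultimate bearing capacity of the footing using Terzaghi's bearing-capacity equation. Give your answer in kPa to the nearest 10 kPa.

q_ult ≈ 370 kPa

q = γ·D_f = 18.7 × 0.8 = 14.96 kPa.
q·N_q = 14.96 × 14.7 = 219.91 kPa
0.5·γ·B·N_γ·s_γ = 0.5 × 18.7 × 1.8 × 10.9 × 0.8 = 146.76 kPa
q_ult = 219.91 + 146.76 = 366.67 kPa.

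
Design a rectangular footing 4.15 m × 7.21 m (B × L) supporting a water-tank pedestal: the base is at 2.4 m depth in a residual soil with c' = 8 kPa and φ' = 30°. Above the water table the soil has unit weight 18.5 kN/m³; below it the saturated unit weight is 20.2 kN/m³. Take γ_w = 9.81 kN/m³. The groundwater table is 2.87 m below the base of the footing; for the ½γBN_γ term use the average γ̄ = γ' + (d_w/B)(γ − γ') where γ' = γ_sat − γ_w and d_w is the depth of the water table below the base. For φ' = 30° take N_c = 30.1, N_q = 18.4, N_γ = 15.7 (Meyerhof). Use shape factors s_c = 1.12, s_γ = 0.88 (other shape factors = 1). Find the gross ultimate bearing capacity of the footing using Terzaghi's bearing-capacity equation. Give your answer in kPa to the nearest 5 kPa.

q_ult ≈ 1545 kPa

Effective surcharge at the founding depth q = γ·D_f = 18.5 × 2.4 = 44.4 kPa.
With d_w = 2.87 m < B, γ̄ = 10.39 + (2.87/4.15) × (18.5 − 10.39) = 15.999 kN/m³.
q_ult = c·N_c·s_c + q·N_q + 0.5·γ·B·N_γ·s_γ
     = 8 × 30.1 × 1.12 + 44.4 × 18.4 + 0.5 × 15.999 × 4.15 × 15.7 × 0.88
     = 269.7 + 816.96 + 458.65 = 1545.3 kPa.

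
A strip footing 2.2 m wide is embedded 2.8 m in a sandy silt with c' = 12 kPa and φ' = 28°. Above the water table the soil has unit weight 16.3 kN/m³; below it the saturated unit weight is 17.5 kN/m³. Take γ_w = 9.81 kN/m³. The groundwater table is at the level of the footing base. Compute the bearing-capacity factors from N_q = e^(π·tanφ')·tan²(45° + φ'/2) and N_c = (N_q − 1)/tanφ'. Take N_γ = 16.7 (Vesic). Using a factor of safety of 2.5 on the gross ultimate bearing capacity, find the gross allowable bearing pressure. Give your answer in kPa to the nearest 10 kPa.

q_all ≈ 450 kPa

N_q = e^(π·tan28°)·tan²(59°) = 14.72; N_c = (N_q − 1)/tanφ' = 25.8.
Overburden at base level: q = 16.3 × 2.8 = 45.64 kPa.
Below the base the soil is submerged, so the ½γBN_γ term uses γ' = 17.5 − 9.81 = 7.69 kN/m³.
Cohesion term c·N_c = 12 × 25.803 = 309.64 kPa; surcharge term q·N_q = 45.64 × 14.72 = 671.82 kPa; self-weight term 0.5·γ·B·N_γ = 0.5 × 7.69 × 2.2 × 16.7 = 141.27 kPa.
q_ult = 309.64 + 671.82 + 141.27 = 1122.7 kPa.
q_all = 1122.7 / 2.5 = 449.09 kPa.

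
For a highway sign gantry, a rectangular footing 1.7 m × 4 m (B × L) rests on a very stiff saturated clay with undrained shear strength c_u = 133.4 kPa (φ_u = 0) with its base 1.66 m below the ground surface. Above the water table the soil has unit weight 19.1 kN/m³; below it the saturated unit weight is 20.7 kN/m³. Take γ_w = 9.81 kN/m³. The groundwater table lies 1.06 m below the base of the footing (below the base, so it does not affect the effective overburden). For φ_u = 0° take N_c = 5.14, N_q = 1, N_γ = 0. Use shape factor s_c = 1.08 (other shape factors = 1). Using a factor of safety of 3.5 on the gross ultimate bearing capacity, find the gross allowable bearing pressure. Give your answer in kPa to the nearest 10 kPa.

q_all ≈ 220 kPa

Overburden at base level: q = 19.1 × 1.66 = 31.706 kPa.
Cohesion term c·N_c·s_c = 133.4 × 5.14 × 1.08 = 740.53 kPa; surcharge term q·N_q = 31.706 × 1 = 31.706 kPa.
q_ult = 740.53 + 31.706 = 772.24 kPa.
q_all = 772.24 / 3.5 = 220.64 kPa.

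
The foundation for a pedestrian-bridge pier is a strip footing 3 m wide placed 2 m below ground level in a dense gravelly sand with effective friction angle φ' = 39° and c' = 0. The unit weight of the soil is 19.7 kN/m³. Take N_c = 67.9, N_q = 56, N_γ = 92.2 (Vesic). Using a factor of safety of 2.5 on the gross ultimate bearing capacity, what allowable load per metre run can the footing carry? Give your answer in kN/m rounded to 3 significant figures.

Overburden at base level: q = 19.7 × 2 = 39.4 kPa.
Surcharge term q·N_q = 39.4 × 56 = 2206.4 kPa; self-weight term 0.5·γ·B·N_γ = 0.5 × 19.7 × 3 × 92.2 = 2724.5 kPa.
q_ult = 2206.4 + 2724.5 = 4930.9 kPa.
Gross allowable pressure q_all = 4930.9 / 2.5 = 1972.4 kPa.
Allowable wall load = q_all × B = 1972.4 × 3 = 5917.1 kN per metre run.

≈ 5920 kN/m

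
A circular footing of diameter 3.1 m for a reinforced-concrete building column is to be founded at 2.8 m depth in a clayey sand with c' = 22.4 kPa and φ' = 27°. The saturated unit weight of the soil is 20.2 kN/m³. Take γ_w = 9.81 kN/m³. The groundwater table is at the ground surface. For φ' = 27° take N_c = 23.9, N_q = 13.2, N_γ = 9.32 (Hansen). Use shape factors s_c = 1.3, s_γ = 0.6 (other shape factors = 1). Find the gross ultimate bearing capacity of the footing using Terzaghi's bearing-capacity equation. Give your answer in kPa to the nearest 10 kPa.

q_ult ≈ 1170 kPa

γ' = 20.2 − 9.81 = 10.39 kN/m³ (submerged throughout). q = 10.39 × 2.8 = 29.092 kPa; the same γ' applies in the ½γBN_γ term.
c·N_c·s_c = 22.4 × 23.9 × 1.3 = 695.97 kPa
q·N_q = 29.092 × 13.2 = 384.01 kPa
0.5·γ·B·N_γ·s_γ = 0.5 × 10.39 × 3.1 × 9.32 × 0.6 = 90.056 kPa
q_ult = 695.97 + 384.01 + 90.056 = 1170 kPa.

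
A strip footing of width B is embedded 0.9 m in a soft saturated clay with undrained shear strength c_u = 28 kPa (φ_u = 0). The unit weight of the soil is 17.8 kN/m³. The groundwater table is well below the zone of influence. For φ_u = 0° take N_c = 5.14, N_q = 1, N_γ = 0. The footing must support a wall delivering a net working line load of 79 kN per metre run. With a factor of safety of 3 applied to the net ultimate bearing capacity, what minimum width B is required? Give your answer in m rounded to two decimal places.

q = γ·D_f = 17.8 × 0.9 = 16.02 kPa.
c·N_c = 28 × 5.14 = 143.92 kPa
q·N_q = 16.02 × 1 = 16.02 kPa
q_ult = 143.92 + 16.02 = 159.94 kPa.
For φ = 0 the ½γBN_γ term vanishes, so q_ult is independent of B. q_net = 159.94 − 16.02 = 143.92 kPa; q_all(net) = 143.92/3 = 47.973 kPa.
Required width B = w / q_all(net) = 79 / 47.973 = 1.647 m.

B = 1.65 m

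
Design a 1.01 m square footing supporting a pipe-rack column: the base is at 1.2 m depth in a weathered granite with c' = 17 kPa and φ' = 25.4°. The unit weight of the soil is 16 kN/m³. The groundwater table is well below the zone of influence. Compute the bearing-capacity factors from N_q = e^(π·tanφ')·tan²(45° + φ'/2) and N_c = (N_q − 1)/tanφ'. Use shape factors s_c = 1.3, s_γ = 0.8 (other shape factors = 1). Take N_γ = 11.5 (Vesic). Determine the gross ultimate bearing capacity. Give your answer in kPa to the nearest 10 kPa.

tan25.4° = 0.4748, so N_q = e^(π×0.4748)·tan²(57.7°) = 4.445 × 2.502 = 11.12.
N_c = (11.12 − 1)/tan25.4° = 21.32.
Effective surcharge at the founding depth q = γ·D_f = 16 × 1.2 = 19.2 kPa.
q_ult = c·N_c·s_c + q·N_q + 0.5·γ·B·N_γ·s_γ
     = 17 × 21.317 × 1.3 + 19.2 × 11.122 + 0.5 × 16 × 1.01 × 11.5 × 0.8
     = 471.1 + 213.54 + 74.336 = 758.98 kPa.

q_ult ≈ 760 kPa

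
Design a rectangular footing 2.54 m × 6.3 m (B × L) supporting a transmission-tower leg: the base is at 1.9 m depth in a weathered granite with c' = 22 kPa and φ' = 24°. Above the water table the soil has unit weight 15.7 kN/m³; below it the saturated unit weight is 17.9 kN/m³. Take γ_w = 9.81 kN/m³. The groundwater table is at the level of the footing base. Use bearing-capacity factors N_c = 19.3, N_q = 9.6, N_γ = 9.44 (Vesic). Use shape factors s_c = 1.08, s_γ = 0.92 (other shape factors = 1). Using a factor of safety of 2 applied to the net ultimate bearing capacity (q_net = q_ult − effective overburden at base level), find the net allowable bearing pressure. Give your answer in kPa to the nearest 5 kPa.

q_all(net) ≈ 400 kPa

q = γ·D_f = 15.7 × 1.9 = 29.83 kPa.
For the ½γBN_γ term take γ' = 17.9 − 9.81 = 8.09 kN/m³ (soil below base is submerged).
c·N_c·s_c = 22 × 19.3 × 1.08 = 458.57 kPa
q·N_q = 29.83 × 9.6 = 286.37 kPa
0.5·γ·B·N_γ·s_γ = 0.5 × 8.09 × 2.54 × 9.44 × 0.92 = 89.23 kPa
q_ult = 458.57 + 286.37 + 89.23 = 834.17 kPa.
Net ultimate: q_net = 834.17 − 29.83 = 804.34 kPa.
q_all(net) = 804.34 / 2 = 402.17 kPa.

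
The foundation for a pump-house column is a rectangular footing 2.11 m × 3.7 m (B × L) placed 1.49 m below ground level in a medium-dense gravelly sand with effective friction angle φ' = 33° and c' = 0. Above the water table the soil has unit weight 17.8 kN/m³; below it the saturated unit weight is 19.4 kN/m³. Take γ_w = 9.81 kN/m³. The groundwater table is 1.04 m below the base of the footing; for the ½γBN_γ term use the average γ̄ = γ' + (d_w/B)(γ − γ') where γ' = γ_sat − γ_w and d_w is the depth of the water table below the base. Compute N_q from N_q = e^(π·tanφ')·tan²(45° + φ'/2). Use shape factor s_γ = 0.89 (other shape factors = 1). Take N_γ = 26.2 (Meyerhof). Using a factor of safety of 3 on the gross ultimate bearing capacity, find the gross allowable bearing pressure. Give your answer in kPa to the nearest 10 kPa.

N_q = e^(π·tan33°)·tan²(61.5°) = 26.09.
Overburden at base level: q = 17.8 × 1.49 = 26.522 kPa.
The water table is 1.04 m below the base (< B = 2.11 m), so the ½γBN_γ term uses γ̄ = γ' + (d_w/B)(γ − γ') = 9.59 + (1.04/2.11)(17.8 − 9.59) = 13.637 kN/m³.
Surcharge term q·N_q = 26.522 × 26.092 = 692.01 kPa; self-weight term 0.5·γ·B·N_γ·s_γ = 0.5 × 13.637 × 2.11 × 26.2 × 0.89 = 335.47 kPa.
q_ult = 692.01 + 335.47 = 1027.5 kPa.
q_all = 1027.5 / 3 = 342.49 kPa.

q_all ≈ 340 kPa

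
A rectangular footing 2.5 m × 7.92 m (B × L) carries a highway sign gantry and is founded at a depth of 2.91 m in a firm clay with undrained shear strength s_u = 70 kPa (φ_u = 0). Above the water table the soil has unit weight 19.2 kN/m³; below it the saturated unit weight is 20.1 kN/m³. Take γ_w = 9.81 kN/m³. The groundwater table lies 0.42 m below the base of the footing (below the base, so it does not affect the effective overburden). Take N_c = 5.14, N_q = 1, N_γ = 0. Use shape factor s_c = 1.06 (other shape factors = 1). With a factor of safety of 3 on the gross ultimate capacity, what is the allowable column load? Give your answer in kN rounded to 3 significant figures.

Overburden at base level: q = 19.2 × 2.91 = 55.872 kPa.
Cohesion term c·N_c·s_c = 70 × 5.14 × 1.06 = 381.39 kPa; surcharge term q·N_q = 55.872 × 1 = 55.872 kPa.
q_ult = 381.39 + 55.872 = 437.26 kPa.
Gross allowable pressure q_all = 437.26 / 3 = 145.75 kPa.
Footing area = 19.8 m², so allowable column load = 145.75 × 19.8 = 2885.9 kN.

P_all ≈ 2890 kN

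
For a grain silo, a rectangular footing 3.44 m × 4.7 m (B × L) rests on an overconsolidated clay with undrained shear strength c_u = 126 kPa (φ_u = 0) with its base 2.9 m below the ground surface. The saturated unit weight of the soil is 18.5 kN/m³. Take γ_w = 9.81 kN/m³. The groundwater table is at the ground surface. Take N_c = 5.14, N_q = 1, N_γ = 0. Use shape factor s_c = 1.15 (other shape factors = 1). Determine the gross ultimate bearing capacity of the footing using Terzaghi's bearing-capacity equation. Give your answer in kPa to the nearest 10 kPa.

Water table at ground surface, so effective unit weight γ' = 18.5 − 9.81 = 8.69 kN/m³ is used throughout; overburden q = 8.69 × 2.9 = 25.201 kPa.
Cohesion term c·N_c·s_c = 126 × 5.14 × 1.15 = 744.79 kPa; surcharge term q·N_q = 25.201 × 1 = 25.201 kPa.
q_ult = 744.79 + 25.201 = 769.99 kPa.

q_ult ≈ 770 kPa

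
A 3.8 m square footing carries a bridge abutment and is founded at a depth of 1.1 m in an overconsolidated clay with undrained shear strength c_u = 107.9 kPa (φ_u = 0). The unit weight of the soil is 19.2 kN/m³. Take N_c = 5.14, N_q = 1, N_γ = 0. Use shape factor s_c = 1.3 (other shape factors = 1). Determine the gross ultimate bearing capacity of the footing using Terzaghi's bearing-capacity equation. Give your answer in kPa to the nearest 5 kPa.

Effective surcharge at the founding depth q = γ·D_f = 19.2 × 1.1 = 21.12 kPa.
q_ult = c·N_c·s_c + q·N_q
     = 107.9 × 5.14 × 1.3 + 21.12 × 1
     = 720.99 + 21.12 = 742.11 kPa.

q_ult ≈ 740 kPa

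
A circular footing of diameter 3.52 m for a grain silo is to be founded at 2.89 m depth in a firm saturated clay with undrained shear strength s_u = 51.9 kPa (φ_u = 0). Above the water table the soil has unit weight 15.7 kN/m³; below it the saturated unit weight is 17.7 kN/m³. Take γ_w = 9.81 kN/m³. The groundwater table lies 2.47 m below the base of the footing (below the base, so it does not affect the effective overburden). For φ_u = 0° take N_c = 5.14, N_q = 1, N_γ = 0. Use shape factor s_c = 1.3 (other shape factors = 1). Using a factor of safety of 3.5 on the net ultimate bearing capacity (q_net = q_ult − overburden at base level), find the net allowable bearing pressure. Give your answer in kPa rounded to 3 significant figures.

q_all(net) ≈ 99.1 kPa

q = γ·D_f = 15.7 × 2.89 = 45.373 kPa.
c·N_c·s_c = 51.9 × 5.14 × 1.3 = 346.8 kPa
q·N_q = 45.373 × 1 = 45.373 kPa
q_ult = 346.8 + 45.373 = 392.17 kPa.
q_net = 392.17 − 45.373 = 346.8 kPa.
q_all(net) = 346.8 / 3.5 = 99.085 kPa.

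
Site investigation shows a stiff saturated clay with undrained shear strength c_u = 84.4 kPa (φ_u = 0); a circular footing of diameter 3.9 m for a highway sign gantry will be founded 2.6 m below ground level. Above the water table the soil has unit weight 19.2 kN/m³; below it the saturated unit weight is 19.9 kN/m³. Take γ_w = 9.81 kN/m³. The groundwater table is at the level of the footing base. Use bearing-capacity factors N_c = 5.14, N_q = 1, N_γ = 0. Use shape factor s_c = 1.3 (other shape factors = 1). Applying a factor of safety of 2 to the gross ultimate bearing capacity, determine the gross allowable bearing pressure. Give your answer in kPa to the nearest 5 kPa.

Overburden at base level: q = 19.2 × 2.6 = 49.92 kPa.
Cohesion term c·N_c·s_c = 84.4 × 5.14 × 1.3 = 563.96 kPa; surcharge term q·N_q = 49.92 × 1 = 49.92 kPa.
q_ult = 563.96 + 49.92 = 613.88 kPa.
q_all = q_ult / FS = 613.88 / 2 = 306.94 kPa.

q_all ≈ 305 kPa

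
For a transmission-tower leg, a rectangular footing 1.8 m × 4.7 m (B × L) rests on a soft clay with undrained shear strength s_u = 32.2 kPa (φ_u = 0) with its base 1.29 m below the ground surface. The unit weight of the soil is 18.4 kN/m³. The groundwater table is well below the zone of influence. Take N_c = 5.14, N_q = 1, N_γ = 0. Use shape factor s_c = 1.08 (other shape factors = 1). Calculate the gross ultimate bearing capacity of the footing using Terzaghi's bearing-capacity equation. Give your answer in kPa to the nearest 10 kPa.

Effective surcharge at the founding depth q = γ·D_f = 18.4 × 1.29 = 23.736 kPa.
q_ult = c·N_c·s_c + q·N_q
     = 32.2 × 5.14 × 1.08 + 23.736 × 1
     = 178.75 + 23.736 = 202.48 kPa.

q_ult ≈ 200 kPa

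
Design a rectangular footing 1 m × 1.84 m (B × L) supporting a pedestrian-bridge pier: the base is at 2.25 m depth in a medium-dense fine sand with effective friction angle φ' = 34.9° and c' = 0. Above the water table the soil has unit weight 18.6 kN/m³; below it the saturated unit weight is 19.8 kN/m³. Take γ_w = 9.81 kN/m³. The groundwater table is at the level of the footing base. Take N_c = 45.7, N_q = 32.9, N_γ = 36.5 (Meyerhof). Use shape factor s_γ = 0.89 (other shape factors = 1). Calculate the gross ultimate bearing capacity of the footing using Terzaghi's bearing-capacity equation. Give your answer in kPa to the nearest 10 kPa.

q_ult ≈ 1540 kPa

Effective surcharge at the founding depth q = γ·D_f = 18.6 × 2.25 = 41.85 kPa.
The water table coincides with the base, so in the self-weight term γ → γ' = 9.99 kN/m³.
q_ult = q·N_q + 0.5·γ·B·N_γ·s_γ
     = 41.85 × 32.9 + 0.5 × 9.99 × 1 × 36.5 × 0.89
     = 1376.9 + 162.26 = 1539.1 kPa.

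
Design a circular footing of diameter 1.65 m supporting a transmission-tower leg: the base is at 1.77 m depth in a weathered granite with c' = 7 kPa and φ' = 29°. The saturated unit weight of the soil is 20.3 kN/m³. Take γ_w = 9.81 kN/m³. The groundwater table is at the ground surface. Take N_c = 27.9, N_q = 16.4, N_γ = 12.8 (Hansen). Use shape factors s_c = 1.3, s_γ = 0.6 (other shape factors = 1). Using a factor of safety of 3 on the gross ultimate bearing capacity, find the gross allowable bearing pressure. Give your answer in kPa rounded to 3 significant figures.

γ' = 20.3 − 9.81 = 10.49 kN/m³ (submerged throughout). q = 10.49 × 1.77 = 18.567 kPa; the same γ' applies in the ½γBN_γ term.
c·N_c·s_c = 7 × 27.9 × 1.3 = 253.89 kPa
q·N_q = 18.567 × 16.4 = 304.5 kPa
0.5·γ·B·N_γ·s_γ = 0.5 × 10.49 × 1.65 × 12.8 × 0.6 = 66.465 kPa
q_ult = 253.89 + 304.5 + 66.465 = 624.86 kPa.
q_all = 624.86 / 3 = 208.29 kPa.

q_all ≈ 208 kPa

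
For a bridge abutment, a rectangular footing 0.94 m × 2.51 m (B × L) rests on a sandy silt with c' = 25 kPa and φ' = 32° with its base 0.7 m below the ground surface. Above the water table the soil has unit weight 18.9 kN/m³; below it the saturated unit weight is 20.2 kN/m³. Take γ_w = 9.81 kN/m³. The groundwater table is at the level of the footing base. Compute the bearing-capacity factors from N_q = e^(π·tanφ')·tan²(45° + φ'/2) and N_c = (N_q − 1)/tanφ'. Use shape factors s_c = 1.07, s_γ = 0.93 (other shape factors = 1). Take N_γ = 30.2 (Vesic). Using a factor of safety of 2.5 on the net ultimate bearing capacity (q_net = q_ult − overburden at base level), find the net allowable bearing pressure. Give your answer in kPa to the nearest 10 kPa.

q_all(net) ≈ 550 kPa

N_q = e^(π·tan32°)·tan²(61°) = 23.18; N_c = (N_q − 1)/tanφ' = 35.49.
q = γ·D_f = 18.9 × 0.7 = 13.23 kPa.
For the ½γBN_γ term take γ' = 20.2 − 9.81 = 10.39 kN/m³ (soil below base is submerged).
c·N_c·s_c = 25 × 35.49 × 1.07 = 949.36 kPa
q·N_q = 13.23 × 23.177 = 306.63 kPa
0.5·γ·B·N_γ·s_γ = 0.5 × 10.39 × 0.94 × 30.2 × 0.93 = 137.15 kPa
q_ult = 949.36 + 306.63 + 137.15 = 1393.1 kPa.
q_net = 1393.1 − 13.23 = 1379.9 kPa.
q_all(net) = 1379.9 / 2.5 = 551.97 kPa.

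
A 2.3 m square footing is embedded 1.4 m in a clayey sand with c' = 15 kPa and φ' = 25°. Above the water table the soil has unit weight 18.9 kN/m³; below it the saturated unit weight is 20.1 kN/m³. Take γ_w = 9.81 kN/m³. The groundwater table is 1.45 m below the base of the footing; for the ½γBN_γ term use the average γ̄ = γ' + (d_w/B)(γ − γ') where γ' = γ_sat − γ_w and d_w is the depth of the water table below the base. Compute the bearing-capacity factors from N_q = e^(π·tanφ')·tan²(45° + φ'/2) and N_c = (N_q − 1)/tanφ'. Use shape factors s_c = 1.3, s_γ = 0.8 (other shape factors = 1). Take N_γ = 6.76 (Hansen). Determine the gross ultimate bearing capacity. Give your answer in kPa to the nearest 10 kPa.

q_ult ≈ 780 kPa

tan25° = 0.4663, so N_q = e^(π×0.4663)·tan²(57.5°) = 4.327 × 2.464 = 10.66.
N_c = (10.66 − 1)/tan25° = 20.72.
Effective surcharge at the founding depth q = γ·D_f = 18.9 × 1.4 = 26.46 kPa.
With d_w = 1.45 m < B, γ̄ = 10.29 + (1.45/2.3) × (18.9 − 10.29) = 15.718 kN/m³.
q_ult = c·N_c·s_c + q·N_q + 0.5·γ·B·N_γ·s_γ
     = 15 × 20.721 × 1.3 + 26.46 × 10.662 + 0.5 × 15.718 × 2.3 × 6.76 × 0.8
     = 404.05 + 282.12 + 97.754 = 783.92 kPa.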